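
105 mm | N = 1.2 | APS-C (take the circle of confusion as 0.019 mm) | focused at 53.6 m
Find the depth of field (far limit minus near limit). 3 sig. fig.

12.0 m

Hyperfocal distance H = f²/(N·c) + f = 105²/(1.2 × 0.019) + 105 = 11025/0.0228 + 105 ≈ 483657.6 mm ≈ 483.7 m.
Near limit Dn = s·(H − f)/(H + s − 2f) = 53600 × (483657.6 − 105) / (483657.6 + 53600 − 2 × 105) = 53600 × 483552.6 / 537047.6 ≈ 48261 mm.
Far limit Df = s·(H − f)/(H − s) = 53600 × (483657.6 − 105) / (483657.6 − 53600) = 53600 × 483552.6 / 430057.6 ≈ 60267 mm.
Depth of field = Df − Dn = 60267 − 48261 ≈ 12006 mm ≈ 12.0 m.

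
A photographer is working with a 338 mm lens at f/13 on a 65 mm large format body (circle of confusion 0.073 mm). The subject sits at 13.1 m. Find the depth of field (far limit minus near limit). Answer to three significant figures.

Hyperfocal distance H = f²/(N·c) + f = 338²/(13 × 0.073) + 338 = 114244/0.949 + 338 ≈ 120721.6 mm ≈ 120.7 m.
Near limit Dn = s·(H − f)/(H + s − 2f) = 13100 × (120721.6 − 338) / (120721.6 + 13100 − 2 × 338) = 13100 × 120383.6 / 133145.6 ≈ 11844.4 mm.
Far limit Df = s·(H − f)/(H − s) = 13100 × (120721.6 − 338) / (120721.6 − 13100) = 13100 × 120383.6 / 107621.6 ≈ 14653.4 mm.
Depth of field = Df − Dn = 14653.4 − 11844.4 ≈ 2809.0 mm ≈ 2.81 m.

2.81 m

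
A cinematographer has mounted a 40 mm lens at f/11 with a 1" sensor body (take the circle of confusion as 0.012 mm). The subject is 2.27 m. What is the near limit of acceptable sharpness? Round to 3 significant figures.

Hyperfocal distance H = f²/(N·c) + f = 40²/(11 × 0.012) + 40 = 1600/0.132 + 40 ≈ 12161.2 mm ≈ 12.16 m.
Near limit Dn = s·(H − f)/(H + s − 2f) = 2270 × (12161.2 − 40) / (12161.2 + 2270 − 2 × 40) = 2270 × 12121.2 / 14351.2 ≈ 1917.3 mm ≈ 1.92 m.

1.92 m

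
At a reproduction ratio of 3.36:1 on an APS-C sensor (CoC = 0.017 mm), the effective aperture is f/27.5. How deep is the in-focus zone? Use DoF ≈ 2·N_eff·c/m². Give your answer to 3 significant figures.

At magnification m, DoF ≈ 2·N_eff·c/m² = 2 × 27.5 × 0.017 / 3.36² = 0.935 / 11.29 ≈ 0.0828 mm.

0.0828 mm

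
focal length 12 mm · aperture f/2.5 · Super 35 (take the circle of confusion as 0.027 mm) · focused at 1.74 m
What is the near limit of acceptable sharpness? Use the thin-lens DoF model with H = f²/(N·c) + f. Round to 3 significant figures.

Hyperfocal distance H = f²/(N·c) + f = 12²/(2.5 × 0.027) + 12 = 144/0.0675 + 12 ≈ 2145.3 mm ≈ 2.145 m.
Near limit Dn = s·(H − f)/(H + s − 2f) = 1740 × (2145.3 − 12) / (2145.3 + 1740 − 2 × 12) = 1740 × 2133.3 / 3861.3 ≈ 961.33 mm ≈ 0.961 m.

0.961 m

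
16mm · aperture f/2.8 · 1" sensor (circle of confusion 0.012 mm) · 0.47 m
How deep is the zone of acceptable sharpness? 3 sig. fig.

56.2 mm

Hyperfocal distance H = f²/(N·c) + f = 16²/(2.8 × 0.012) + 16 = 256/0.0336 + 16 ≈ 7635.0 mm ≈ 7.635 m.
Near limit Dn = s·(H − f)/(H + s − 2f) = 470 × (7635.0 − 16) / (7635.0 + 470 − 2 × 16) = 470 × 7619.0 / 8073.0 ≈ 443.569 mm.
Far limit Df = s·(H − f)/(H − s) = 470 × (7635.0 − 16) / (7635.0 − 470) = 470 × 7619.0 / 7165.0 ≈ 499.781 mm.
Depth of field = Df − Dn = 499.781 − 443.569 ≈ 56.212 mm.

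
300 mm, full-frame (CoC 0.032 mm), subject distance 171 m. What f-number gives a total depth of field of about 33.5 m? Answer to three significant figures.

f/1.60

Write h = H − f = f²/(N·c). The thin-lens limits are Dn = s·h/(h + (s−f)) and Df = s·h/(h − (s−f)), so DoF = Df − Dn = 2·s·(s−f)·h / (h² − (s−f)²).
That is a quadratic in h: DoF·h² − 2·s·(s−f)·h − DoF·(s−f)² = 0 ⇒ h = (s−f)·(s + √(s² + DoF²)) / DoF = 170700 × (171000 + √(171000² + 33500²)) / 33500 = 170700 × (171000 + 174251) / 33500 ≈ 1759232 mm.
Then N = f²/(c·h) = 300² / (0.032 × 1759232) = 90000 / 56295 ≈ 1.60.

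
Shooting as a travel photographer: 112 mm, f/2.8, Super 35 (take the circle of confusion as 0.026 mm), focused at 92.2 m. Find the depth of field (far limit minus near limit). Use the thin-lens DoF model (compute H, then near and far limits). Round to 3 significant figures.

Hyperfocal distance H = f²/(N·c) + f = 112²/(2.8 × 0.026) + 112 = 12544/0.0728 + 112 ≈ 172419.7 mm ≈ 172.4 m.
Near limit Dn = s·(H − f)/(H + s − 2f) = 92200 × (172419.7 − 112) / (172419.7 + 92200 − 2 × 112) = 92200 × 172307.7 / 264395.7 ≈ 60087 mm.
Far limit Df = s·(H − f)/(H − s) = 92200 × (172419.7 − 112) / (172419.7 − 92200) = 92200 × 172307.7 / 80219.7 ≈ 198041 mm.
Depth of field = Df − Dn = 198041 − 60087 ≈ 137954 mm ≈ 138 m.

138 m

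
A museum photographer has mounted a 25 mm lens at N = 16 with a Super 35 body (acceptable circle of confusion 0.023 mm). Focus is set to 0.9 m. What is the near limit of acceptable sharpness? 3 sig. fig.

Hyperfocal distance H = f²/(N·c) + f = 25²/(16 × 0.023) + 25 = 625/0.368 + 25 ≈ 1723.4 mm ≈ 1.723 m.
Near limit Dn = s·(H − f)/(H + s − 2f) = 900 × (1723.4 − 25) / (1723.4 + 900 − 2 × 25) = 900 × 1698.4 / 2573.4 ≈ 593.98 mm ≈ 0.594 m.

0.594 m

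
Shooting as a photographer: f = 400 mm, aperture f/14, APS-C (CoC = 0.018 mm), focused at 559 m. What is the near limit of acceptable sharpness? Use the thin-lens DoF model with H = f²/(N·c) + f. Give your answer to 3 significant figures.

297 m

Hyperfocal distance H = f²/(N·c) + f = 400²/(14 × 0.018) + 400 = 160000/0.252 + 400 ≈ 635320.6 mm ≈ 635.3 m.
Near limit Dn = s·(H − f)/(H + s − 2f) = 559000 × (635320.6 − 400) / (635320.6 + 559000 − 2 × 400) = 559000 × 634920.6 / 1193520.6 ≈ 297373 mm ≈ 297 m.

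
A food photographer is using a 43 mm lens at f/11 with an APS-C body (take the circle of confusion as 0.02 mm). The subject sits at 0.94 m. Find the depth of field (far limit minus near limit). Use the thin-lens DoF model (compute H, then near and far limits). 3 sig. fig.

Hyperfocal distance H = f²/(N·c) + f = 43²/(11 × 0.02) + 43 = 1849/0.22 + 43 ≈ 8447.5 mm ≈ 8.448 m.
Near limit Dn = s·(H − f)/(H + s − 2f) = 940 × (8447.5 − 43) / (8447.5 + 940 − 2 × 43) = 940 × 8404.5 / 9301.5 ≈ 849.35 mm.
Far limit Df = s·(H − f)/(H − s) = 940 × (8447.5 − 43) / (8447.5 − 940) = 940 × 8404.5 / 7507.5 ≈ 1052.31 mm.
Depth of field = Df − Dn = 1052.31 − 849.35 ≈ 202.96 mm.

203 mm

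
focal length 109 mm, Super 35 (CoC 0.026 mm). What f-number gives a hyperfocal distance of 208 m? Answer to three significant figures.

f/2.20

Rearrange H = f²/(N·c) + f for N: N = f² / ((H − f)·c).
N = 109² / ((208000 − 109) × 0.026) = 11881 / 5405 ≈ 2.20.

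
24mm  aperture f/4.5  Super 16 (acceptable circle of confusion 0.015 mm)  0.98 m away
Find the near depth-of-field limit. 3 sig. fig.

0.881 m

Hyperfocal distance H = f²/(N·c) + f = 24²/(4.5 × 0.015) + 24 = 576/0.0675 + 24 ≈ 8557.3 mm ≈ 8.557 m.
Near limit Dn = s·(H − f)/(H + s − 2f) = 980 × (8557.3 − 24) / (8557.3 + 980 − 2 × 24) = 980 × 8533.3 / 9489.3 ≈ 881.27 mm ≈ 0.881 m.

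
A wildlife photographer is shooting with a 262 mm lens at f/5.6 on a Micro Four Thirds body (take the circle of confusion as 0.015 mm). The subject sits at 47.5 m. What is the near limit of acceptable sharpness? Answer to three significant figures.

44.9 m

Hyperfocal distance H = f²/(N·c) + f = 262²/(5.6 × 0.015) + 262 = 68644/0.084 + 262 ≈ 817452.5 mm ≈ 817.5 m.
Near limit Dn = s·(H − f)/(H + s − 2f) = 47500 × (817452.5 − 262) / (817452.5 + 47500 − 2 × 262) = 47500 × 817190.5 / 864428.5 ≈ 44904 mm ≈ 44.9 m.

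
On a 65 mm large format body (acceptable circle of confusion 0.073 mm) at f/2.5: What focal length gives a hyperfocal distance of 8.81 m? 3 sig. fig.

From H = f²/(N·c) + f, with f ≪ H: f ≈ √(H·N·c) = √(8810 × 2.5 × 0.073) = √1607.8 ≈ 40.10 mm.
Exact: f² + N·c·f − N·c·H = 0 ⇒ f = (−N·c + √((N·c)² + 4·N·c·H))/2 = (−0.1825 + √6431.3)/2 ≈ 40.007 mm ≈ 40.0 mm.

40.0 mm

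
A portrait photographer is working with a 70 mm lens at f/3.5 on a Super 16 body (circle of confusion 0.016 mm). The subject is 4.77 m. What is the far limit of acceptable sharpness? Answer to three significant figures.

Hyperfocal distance H = f²/(N·c) + f = 70²/(3.5 × 0.016) + 70 = 4900/0.056 + 70 ≈ 87570.0 mm ≈ 87.57 m.
Far limit Df = s·(H − f)/(H − s) = 4770 × (87570.0 − 70) / (87570.0 − 4770) = 4770 × 87500.0 / 82800.0 ≈ 5040.8 mm ≈ 5.04 m.

5.04 m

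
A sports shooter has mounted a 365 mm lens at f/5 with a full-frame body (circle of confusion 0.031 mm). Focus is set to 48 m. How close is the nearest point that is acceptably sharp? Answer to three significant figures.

Hyperfocal distance H = f²/(N·c) + f = 365²/(5 × 0.031) + 365 = 133225/0.155 + 365 ≈ 859881.1 mm ≈ 859.9 m.
Near limit Dn = s·(H − f)/(H + s − 2f) = 48000 × (859881.1 − 365) / (859881.1 + 48000 − 2 × 365) = 48000 × 859516.1 / 907151.1 ≈ 45479 mm ≈ 45.5 m.

45.5 m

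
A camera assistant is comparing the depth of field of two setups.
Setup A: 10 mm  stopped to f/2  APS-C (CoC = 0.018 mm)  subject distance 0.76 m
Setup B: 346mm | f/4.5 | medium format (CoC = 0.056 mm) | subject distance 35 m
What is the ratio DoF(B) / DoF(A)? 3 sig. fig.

11.6

Setup A: H = 10²/(2×0.018) + 10 ≈ 2787.8 mm; DoF = Df − Dn = 1041.10 − 598.43 ≈ 442.67 mm.
Setup B: H = 346²/(4.5×0.056) + 346 ≈ 475409.5 mm; DoF = Df − Dn = 37754.0 − 32620.5 ≈ 5133.5 mm.
Ratio = 5133.5 / 442.67 ≈ 11.6.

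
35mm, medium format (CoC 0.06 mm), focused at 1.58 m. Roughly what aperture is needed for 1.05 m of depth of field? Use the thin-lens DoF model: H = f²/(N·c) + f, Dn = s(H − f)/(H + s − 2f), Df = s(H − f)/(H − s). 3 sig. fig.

f/3.99

Write h = H − f = f²/(N·c). The thin-lens limits are Dn = s·h/(h + (s−f)) and Df = s·h/(h − (s−f)), so DoF = Df − Dn = 2·s·(s−f)·h / (h² − (s−f)²).
That is a quadratic in h: DoF·h² − 2·s·(s−f)·h − DoF·(s−f)² = 0 ⇒ h = (s−f)·(s + √(s² + DoF²)) / DoF = 1545 × (1580 + √(1580² + 1050²)) / 1050 = 1545 × (1580 + 1897.08) / 1050 ≈ 5116.3 mm.
Then N = f²/(c·h) = 35² / (0.06 × 5116.3) = 1225 / 306.98 ≈ 3.99.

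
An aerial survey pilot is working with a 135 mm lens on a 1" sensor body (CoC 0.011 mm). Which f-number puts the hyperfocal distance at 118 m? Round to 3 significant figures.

f/14.1

Rearrange H = f²/(N·c) + f for N: N = f² / ((H − f)·c).
N = 135² / ((118000 − 135) × 0.011) = 18225 / 1297 ≈ 14.1.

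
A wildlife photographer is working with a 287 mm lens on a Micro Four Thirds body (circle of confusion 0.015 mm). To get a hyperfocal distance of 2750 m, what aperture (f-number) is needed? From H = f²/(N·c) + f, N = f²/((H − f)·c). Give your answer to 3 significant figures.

f/2.00

Rearrange H = f²/(N·c) + f for N: N = f² / ((H − f)·c).
N = 287² / ((2750000 − 287) × 0.015) = 82369 / 41246 ≈ 2.00.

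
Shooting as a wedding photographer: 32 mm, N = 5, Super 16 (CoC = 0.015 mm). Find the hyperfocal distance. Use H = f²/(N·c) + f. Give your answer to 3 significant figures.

Hyperfocal distance H = f²/(N·c) + f = 32²/(5 × 0.015) + 32 = 1024/0.075 + 32 ≈ 13685.3 mm ≈ 13.7 m.

13.7 m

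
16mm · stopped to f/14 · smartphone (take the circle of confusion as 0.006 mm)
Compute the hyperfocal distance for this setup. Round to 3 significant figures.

Hyperfocal distance H = f²/(N·c) + f = 16²/(14 × 0.006) + 16 = 256/0.084 + 16 ≈ 3063.6 mm ≈ 3.06 m.

3.06 m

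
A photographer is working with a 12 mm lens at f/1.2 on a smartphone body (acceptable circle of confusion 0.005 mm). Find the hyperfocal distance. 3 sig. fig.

Hyperfocal distance H = f²/(N·c) + f = 12²/(1.2 × 0.005) + 12 = 144/0.006 + 12 ≈ 24012.0 mm ≈ 24.0 m.

24.0 m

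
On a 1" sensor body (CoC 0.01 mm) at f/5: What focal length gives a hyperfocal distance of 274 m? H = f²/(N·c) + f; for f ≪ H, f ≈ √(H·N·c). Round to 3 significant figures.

117 mm

From H = f²/(N·c) + f, with f ≪ H: f ≈ √(H·N·c) = √(274000 × 5 × 0.01) = √13700 ≈ 117.0 mm.
The +f correction barely moves this — solving exactly, f² + N·c·f − N·c·H = 0 ⇒ f = (−N·c + √((N·c)² + 4·N·c·H))/2 = (−0.05 + √54800)/2 ≈ 117.02 mm, so f ≈ 117 mm.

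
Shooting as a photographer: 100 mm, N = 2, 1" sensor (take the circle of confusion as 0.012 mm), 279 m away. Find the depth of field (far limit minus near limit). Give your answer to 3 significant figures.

Hyperfocal distance H = f²/(N·c) + f = 100²/(2 × 0.012) + 100 = 10000/0.024 + 100 ≈ 416766.7 mm ≈ 416.8 m.
Near limit Dn = s·(H − f)/(H + s − 2f) = 279000 × (416766.7 − 100) / (416766.7 + 279000 − 2 × 100) = 279000 × 416666.7 / 695566.7 ≈ 167130 mm.
Far limit Df = s·(H − f)/(H − s) = 279000 × (416766.7 − 100) / (416766.7 − 279000) = 279000 × 416666.7 / 137766.7 ≈ 843818 mm.
Depth of field = Df − Dn = 843818 − 167130 ≈ 676688 mm ≈ 677 m.

677 m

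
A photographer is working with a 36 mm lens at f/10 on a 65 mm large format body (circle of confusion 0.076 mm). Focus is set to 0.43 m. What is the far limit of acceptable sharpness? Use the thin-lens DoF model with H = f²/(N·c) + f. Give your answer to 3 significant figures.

Hyperfocal distance H = f²/(N·c) + f = 36²/(10 × 0.076) + 36 = 1296/0.76 + 36 ≈ 1741.3 mm ≈ 1.741 m.
Far limit Df = s·(H − f)/(H − s) = 430 × (1741.3 − 36) / (1741.3 − 430) = 430 × 1705.3 / 1311.3 ≈ 559.20 mm ≈ 0.559 m.

0.559 m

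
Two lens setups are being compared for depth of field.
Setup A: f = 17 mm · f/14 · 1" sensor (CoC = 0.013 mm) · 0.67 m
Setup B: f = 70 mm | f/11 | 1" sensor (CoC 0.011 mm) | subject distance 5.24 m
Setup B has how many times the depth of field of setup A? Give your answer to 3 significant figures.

2.05

Setup A: H = 17²/(14×0.013) + 17 ≈ 1604.9 mm; DoF = Df − Dn = 1137.97 − 474.76 ≈ 663.21 mm.
Setup B: H = 70²/(11×0.011) + 70 ≈ 40565.9 mm; DoF = Df − Dn = 6006.9 − 4646.8 ≈ 1360.1 mm.
Ratio = 1360.1 / 663.21 ≈ 2.05.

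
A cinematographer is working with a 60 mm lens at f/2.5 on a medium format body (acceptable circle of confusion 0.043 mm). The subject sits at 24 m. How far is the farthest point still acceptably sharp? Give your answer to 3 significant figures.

84.2 m

Hyperfocal distance H = f²/(N·c) + f = 60²/(2.5 × 0.043) + 60 = 3600/0.1075 + 60 ≈ 33548.4 mm ≈ 33.55 m.
Far limit Df = s·(H − f)/(H − s) = 24000 × (33548.4 − 60) / (33548.4 − 24000) = 24000 × 33488.4 / 9548.4 ≈ 84174 mm ≈ 84.2 m.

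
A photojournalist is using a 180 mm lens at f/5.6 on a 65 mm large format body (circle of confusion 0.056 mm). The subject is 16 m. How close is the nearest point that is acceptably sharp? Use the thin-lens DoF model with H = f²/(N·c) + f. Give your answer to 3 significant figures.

Hyperfocal distance H = f²/(N·c) + f = 180²/(5.6 × 0.056) + 180 = 32400/0.3136 + 180 ≈ 103496.3 mm ≈ 103.5 m.
Near limit Dn = s·(H − f)/(H + s − 2f) = 16000 × (103496.3 − 180) / (103496.3 + 16000 − 2 × 180) = 16000 × 103316.3 / 119136.3 ≈ 13875 mm ≈ 13.9 m.

13.9 m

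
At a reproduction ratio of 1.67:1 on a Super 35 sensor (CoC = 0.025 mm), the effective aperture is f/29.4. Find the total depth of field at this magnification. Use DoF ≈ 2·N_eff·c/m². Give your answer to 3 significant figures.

At magnification m, DoF ≈ 2·N_eff·c/m² = 2 × 29.4 × 0.025 / 1.67² = 1.47 / 2.789 ≈ 0.527 mm.

0.527 mm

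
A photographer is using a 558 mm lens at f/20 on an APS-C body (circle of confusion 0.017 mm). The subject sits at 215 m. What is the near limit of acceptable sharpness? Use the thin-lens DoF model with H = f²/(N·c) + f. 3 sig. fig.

174 m

Hyperfocal distance H = f²/(N·c) + f = 558²/(20 × 0.017) + 558 = 311364/0.34 + 558 ≈ 916334.5 mm ≈ 916.3 m.
Near limit Dn = s·(H − f)/(H + s − 2f) = 215000 × (916334.5 − 558) / (916334.5 + 215000 − 2 × 558) = 215000 × 915776.5 / 1130218.5 ≈ 174207 mm ≈ 174 m.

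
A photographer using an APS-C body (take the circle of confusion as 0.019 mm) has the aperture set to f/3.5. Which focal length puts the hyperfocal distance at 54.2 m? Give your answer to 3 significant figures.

From H = f²/(N·c) + f, with f ≪ H: f ≈ √(H·N·c) = √(54200 × 3.5 × 0.019) = √3604.3 ≈ 60.04 mm.
The +f correction barely moves this — solving exactly, f² + N·c·f − N·c·H = 0 ⇒ f = (−N·c + √((N·c)² + 4·N·c·H))/2 = (−0.0665 + √14417)/2 ≈ 60.003 mm, so f ≈ 60.0 mm.

60.0 mm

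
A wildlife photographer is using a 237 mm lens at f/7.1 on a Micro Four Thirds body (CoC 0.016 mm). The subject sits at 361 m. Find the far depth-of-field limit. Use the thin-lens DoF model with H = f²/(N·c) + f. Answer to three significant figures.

Hyperfocal distance H = f²/(N·c) + f = 237²/(7.1 × 0.016) + 237 = 56169/0.1136 + 237 ≈ 494682.4 mm ≈ 494.7 m.
Far limit Df = s·(H − f)/(H − s) = 361000 × (494682.4 − 237) / (494682.4 − 361000) = 361000 × 494445.4 / 133682.4 ≈ 1335215 mm ≈ 1340 m.

1340 m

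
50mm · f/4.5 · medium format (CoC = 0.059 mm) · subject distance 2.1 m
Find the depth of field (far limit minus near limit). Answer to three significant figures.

Hyperfocal distance H = f²/(N·c) + f = 50²/(4.5 × 0.059) + 50 = 2500/0.2655 + 50 ≈ 9466.2 mm ≈ 9.466 m.
Near limit Dn = s·(H − f)/(H + s − 2f) = 2100 × (9466.2 − 50) / (9466.2 + 2100 − 2 × 50) = 2100 × 9416.2 / 11466.2 ≈ 1724.55 mm.
Far limit Df = s·(H − f)/(H − s) = 2100 × (9466.2 − 50) / (9466.2 − 2100) = 2100 × 9416.2 / 7366.2 ≈ 2684.43 mm.
Depth of field = Df − Dn = 2684.43 − 1724.55 ≈ 959.88 mm ≈ 0.960 m.

0.960 m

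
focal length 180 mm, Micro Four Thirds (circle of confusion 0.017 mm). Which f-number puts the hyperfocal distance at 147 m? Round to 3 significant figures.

f/13

Rearrange H = f²/(N·c) + f for N: N = f² / ((H − f)·c).
N = 180² / ((147000 − 180) × 0.017) = 32400 / 2496 ≈ 13.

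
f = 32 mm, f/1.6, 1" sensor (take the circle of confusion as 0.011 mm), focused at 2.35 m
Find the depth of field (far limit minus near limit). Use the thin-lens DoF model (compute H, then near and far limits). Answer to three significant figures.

188 mm

Hyperfocal distance H = f²/(N·c) + f = 32²/(1.6 × 0.011) + 32 = 1024/0.0176 + 32 ≈ 58213.8 mm ≈ 58.21 m.
Near limit Dn = s·(H − f)/(H + s − 2f) = 2350 × (58213.8 − 32) / (58213.8 + 2350 − 2 × 32) = 2350 × 58181.8 / 60499.8 ≈ 2259.96 mm.
Far limit Df = s·(H − f)/(H − s) = 2350 × (58213.8 − 32) / (58213.8 − 2350) = 2350 × 58181.8 / 55863.8 ≈ 2447.51 mm.
Depth of field = Df − Dn = 2447.51 − 2259.96 ≈ 187.55 mm.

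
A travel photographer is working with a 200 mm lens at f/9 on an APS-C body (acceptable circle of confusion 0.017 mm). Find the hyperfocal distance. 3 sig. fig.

262 m

Hyperfocal distance H = f²/(N·c) + f = 200²/(9 × 0.017) + 200 = 40000/0.153 + 200 ≈ 261637.9 mm ≈ 262 m.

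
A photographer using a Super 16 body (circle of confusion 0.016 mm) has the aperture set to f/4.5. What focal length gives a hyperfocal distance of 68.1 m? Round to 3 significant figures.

From H = f²/(N·c) + f, with f ≪ H: f ≈ √(H·N·c) = √(68100 × 4.5 × 0.016) = √4903.2 ≈ 70.02 mm.
The +f correction barely moves this — solving exactly, f² + N·c·f − N·c·H = 0 ⇒ f = (−N·c + √((N·c)² + 4·N·c·H))/2 = (−0.072 + √19613)/2 ≈ 69.987 mm, so f ≈ 70.0 mm.

70.0 mm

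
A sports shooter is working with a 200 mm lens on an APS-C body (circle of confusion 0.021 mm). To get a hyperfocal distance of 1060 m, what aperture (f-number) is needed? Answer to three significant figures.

f/1.80

Rearrange H = f²/(N·c) + f for N: N = f² / ((H − f)·c).
N = 200² / ((1060000 − 200) × 0.021) = 40000 / 22256 ≈ 1.80.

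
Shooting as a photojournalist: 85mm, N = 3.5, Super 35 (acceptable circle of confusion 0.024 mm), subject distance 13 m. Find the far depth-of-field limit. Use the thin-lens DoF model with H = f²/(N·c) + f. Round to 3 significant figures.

Hyperfocal distance H = f²/(N·c) + f = 85²/(3.5 × 0.024) + 85 = 7225/0.084 + 85 ≈ 86096.9 mm ≈ 86.10 m.
Far limit Df = s·(H − f)/(H − s) = 13000 × (86096.9 − 85) / (86096.9 − 13000) = 13000 × 86011.9 / 73096.9 ≈ 15297 mm ≈ 15.3 m.

15.3 m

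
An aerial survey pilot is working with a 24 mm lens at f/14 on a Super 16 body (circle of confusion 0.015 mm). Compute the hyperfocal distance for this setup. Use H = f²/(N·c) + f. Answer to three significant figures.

2.77 m

Hyperfocal distance H = f²/(N·c) + f = 24²/(14 × 0.015) + 24 = 576/0.21 + 24 ≈ 2766.9 mm ≈ 2.77 m.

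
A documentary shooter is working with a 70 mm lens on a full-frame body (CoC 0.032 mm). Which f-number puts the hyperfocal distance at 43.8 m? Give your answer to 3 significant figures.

Rearrange H = f²/(N·c) + f for N: N = f² / ((H − f)·c).
N = 70² / ((43800 − 70) × 0.032) = 4900 / 1399 ≈ 3.50.

f/3.50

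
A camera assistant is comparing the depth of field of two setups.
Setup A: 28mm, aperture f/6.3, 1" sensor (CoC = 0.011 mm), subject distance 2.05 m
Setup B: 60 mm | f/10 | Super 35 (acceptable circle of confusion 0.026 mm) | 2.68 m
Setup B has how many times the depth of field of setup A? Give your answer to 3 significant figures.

1.39

Setup A: H = 28²/(6.3×0.011) + 28 ≈ 11341.1 mm; DoF = Df − Dn = 2496.14 − 1739.16 ≈ 756.98 mm.
Setup B: H = 60²/(10×0.026) + 60 ≈ 13906.2 mm; DoF = Df − Dn = 3305.5 − 2253.6 ≈ 1051.9 mm.
Ratio = 1051.9 / 756.98 ≈ 1.39.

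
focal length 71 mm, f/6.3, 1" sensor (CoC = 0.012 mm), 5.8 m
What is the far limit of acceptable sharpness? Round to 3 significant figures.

Hyperfocal distance H = f²/(N·c) + f = 71²/(6.3 × 0.012) + 71 = 5041/0.0756 + 71 ≈ 66750.9 mm ≈ 66.75 m.
Far limit Df = s·(H − f)/(H − s) = 5800 × (66750.9 − 71) / (66750.9 − 5800) = 5800 × 66679.9 / 60950.9 ≈ 6345.2 mm ≈ 6.35 m.

6.35 m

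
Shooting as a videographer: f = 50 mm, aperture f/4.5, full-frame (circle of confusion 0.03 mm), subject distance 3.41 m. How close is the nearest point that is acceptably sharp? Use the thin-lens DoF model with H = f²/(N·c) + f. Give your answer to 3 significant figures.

2.89 m

Hyperfocal distance H = f²/(N·c) + f = 50²/(4.5 × 0.03) + 50 = 2500/0.135 + 50 ≈ 18568.5 mm ≈ 18.57 m.
Near limit Dn = s·(H − f)/(H + s − 2f) = 3410 × (18568.5 − 50) / (18568.5 + 3410 − 2 × 50) = 3410 × 18518.5 / 21878.5 ≈ 2886.3 mm ≈ 2.89 m.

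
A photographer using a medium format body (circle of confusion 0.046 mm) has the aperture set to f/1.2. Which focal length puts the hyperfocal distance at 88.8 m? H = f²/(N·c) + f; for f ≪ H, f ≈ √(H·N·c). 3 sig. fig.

From H = f²/(N·c) + f, with f ≪ H: f ≈ √(H·N·c) = √(88800 × 1.2 × 0.046) = √4901.8 ≈ 70.01 mm.
The +f correction barely moves this — solving exactly, f² + N·c·f − N·c·H = 0 ⇒ f = (−N·c + √((N·c)² + 4·N·c·H))/2 = (−0.0552 + √19607)/2 ≈ 69.985 mm, so f ≈ 70.0 mm.

70.0 mm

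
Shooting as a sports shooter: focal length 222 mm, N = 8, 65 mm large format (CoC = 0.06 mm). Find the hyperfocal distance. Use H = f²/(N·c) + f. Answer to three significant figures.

103 m

Hyperfocal distance H = f²/(N·c) + f = 222²/(8 × 0.06) + 222 = 49284/0.48 + 222 ≈ 102897.0 mm ≈ 103 m.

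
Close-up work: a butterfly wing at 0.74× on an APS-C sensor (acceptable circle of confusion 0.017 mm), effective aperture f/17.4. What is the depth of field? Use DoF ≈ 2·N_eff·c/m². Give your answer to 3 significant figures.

At magnification m, DoF ≈ 2·N_eff·c/m² = 2 × 17.4 × 0.017 / 0.74² = 0.5916 / 0.5476 ≈ 1.08 mm.

1.08 mm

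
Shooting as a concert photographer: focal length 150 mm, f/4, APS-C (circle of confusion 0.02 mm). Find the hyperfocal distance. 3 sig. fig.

281 m

Hyperfocal distance H = f²/(N·c) + f = 150²/(4 × 0.02) + 150 = 22500/0.08 + 150 ≈ 281400.0 mm ≈ 281 m.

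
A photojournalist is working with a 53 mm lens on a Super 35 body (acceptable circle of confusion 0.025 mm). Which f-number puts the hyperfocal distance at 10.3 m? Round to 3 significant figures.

f/11

Rearrange H = f²/(N·c) + f for N: N = f² / ((H − f)·c).
N = 53² / ((10300 − 53) × 0.025) = 2809 / 256.2 ≈ 11.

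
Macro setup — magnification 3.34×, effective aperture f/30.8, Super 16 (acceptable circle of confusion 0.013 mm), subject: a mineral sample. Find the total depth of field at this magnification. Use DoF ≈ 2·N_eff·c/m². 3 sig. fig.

At magnification m, DoF ≈ 2·N_eff·c/m² = 2 × 30.8 × 0.013 / 3.34² = 0.8008 / 11.16 ≈ 0.0718 mm.

0.0718 mm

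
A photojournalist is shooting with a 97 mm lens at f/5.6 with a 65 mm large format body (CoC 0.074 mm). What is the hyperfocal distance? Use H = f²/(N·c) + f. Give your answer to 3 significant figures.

Hyperfocal distance H = f²/(N·c) + f = 97²/(5.6 × 0.074) + 97 = 9409/0.4144 + 97 ≈ 22802.1 mm ≈ 22.8 m.

22.8 m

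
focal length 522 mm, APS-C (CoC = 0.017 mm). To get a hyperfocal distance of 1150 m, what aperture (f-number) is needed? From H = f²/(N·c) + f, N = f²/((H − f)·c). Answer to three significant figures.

Rearrange H = f²/(N·c) + f for N: N = f² / ((H − f)·c).
N = 522² / ((1150000 − 522) × 0.017) = 272484 / 19541 ≈ 13.9.

f/13.9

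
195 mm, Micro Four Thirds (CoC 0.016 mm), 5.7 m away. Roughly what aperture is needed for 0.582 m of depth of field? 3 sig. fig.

Write h = H − f = f²/(N·c). The thin-lens limits are Dn = s·h/(h + (s−f)) and Df = s·h/(h − (s−f)), so DoF = Df − Dn = 2·s·(s−f)·h / (h² − (s−f)²).
That is a quadratic in h: DoF·h² − 2·s·(s−f)·h − DoF·(s−f)² = 0 ⇒ h = (s−f)·(s + √(s² + DoF²)) / DoF = 5505 × (5700 + √(5700² + 582²)) / 582 = 5505 × (5700 + 5729.64) / 582 ≈ 108110 mm.
Then N = f²/(c·h) = 195² / (0.016 × 108110) = 38025 / 1729.8 ≈ 22.

f/22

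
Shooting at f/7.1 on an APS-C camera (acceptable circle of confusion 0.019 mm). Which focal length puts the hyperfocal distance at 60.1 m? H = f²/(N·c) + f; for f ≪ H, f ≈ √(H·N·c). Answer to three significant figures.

90.0 mm

From H = f²/(N·c) + f, with f ≪ H: f ≈ √(H·N·c) = √(60100 × 7.1 × 0.019) = √8107.5 ≈ 90.04 mm.
The +f correction barely moves this — solving exactly, f² + N·c·f − N·c·H = 0 ⇒ f = (−N·c + √((N·c)² + 4·N·c·H))/2 = (−0.1349 + √32430)/2 ≈ 89.974 mm, so f ≈ 90.0 mm.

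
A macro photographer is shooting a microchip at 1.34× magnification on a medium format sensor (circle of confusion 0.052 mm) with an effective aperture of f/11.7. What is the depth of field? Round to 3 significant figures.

0.678 mm

At magnification m, DoF ≈ 2·N_eff·c/m² = 2 × 11.7 × 0.052 / 1.34² = 1.217 / 1.796 ≈ 0.678 mm.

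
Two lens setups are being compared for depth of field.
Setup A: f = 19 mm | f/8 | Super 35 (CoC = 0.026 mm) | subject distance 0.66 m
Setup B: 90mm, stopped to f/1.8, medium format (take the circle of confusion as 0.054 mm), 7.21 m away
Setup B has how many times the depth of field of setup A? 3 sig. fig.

Setup A: H = 19²/(8×0.026) + 19 ≈ 1754.6 mm; DoF = Df − Dn = 1046.51 − 481.99 ≈ 564.52 mm.
Setup B: H = 90²/(1.8×0.054) + 90 ≈ 83423.3 mm; DoF = Df − Dn = 7883.6 − 6642.5 ≈ 1241.1 mm.
Ratio = 1241.1 / 564.52 ≈ 2.20.

2.20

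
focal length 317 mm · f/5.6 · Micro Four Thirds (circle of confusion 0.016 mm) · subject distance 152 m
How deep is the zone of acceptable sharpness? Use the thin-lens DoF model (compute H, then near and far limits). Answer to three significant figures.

Hyperfocal distance H = f²/(N·c) + f = 317²/(5.6 × 0.016) + 317 = 100489/0.0896 + 317 ≈ 1121846.0 mm ≈ 1122 m.
Near limit Dn = s·(H − f)/(H + s − 2f) = 152000 × (1121846.0 − 317) / (1121846.0 + 152000 − 2 × 317) = 152000 × 1121529.0 / 1273212.0 ≈ 133892 mm.
Far limit Df = s·(H − f)/(H − s) = 152000 × (1121846.0 − 317) / (1121846.0 − 152000) = 152000 × 1121529.0 / 969846.0 ≈ 175773 mm.
Depth of field = Df − Dn = 175773 − 133892 ≈ 41881 mm ≈ 41.9 m.

41.9 m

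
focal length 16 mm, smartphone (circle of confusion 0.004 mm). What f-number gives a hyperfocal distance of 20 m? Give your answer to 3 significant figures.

f/3.20

Rearrange H = f²/(N·c) + f for N: N = f² / ((H − f)·c).
N = 16² / ((20000 − 16) × 0.004) = 256 / 79.94 ≈ 3.20.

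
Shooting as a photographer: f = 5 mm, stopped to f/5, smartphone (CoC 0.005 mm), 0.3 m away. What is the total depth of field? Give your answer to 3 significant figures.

Hyperfocal distance H = f²/(N·c) + f = 5²/(5 × 0.005) + 5 = 25/0.025 + 5 ≈ 1005.0 mm ≈ 1.005 m.
Near limit Dn = s·(H − f)/(H + s − 2f) = 300 × (1005.0 − 5) / (1005.0 + 300 − 2 × 5) = 300 × 1000.0 / 1295.0 ≈ 231.66 mm.
Far limit Df = s·(H − f)/(H − s) = 300 × (1005.0 − 5) / (1005.0 − 300) = 300 × 1000.0 / 705.0 ≈ 425.53 mm.
Depth of field = Df − Dn = 425.53 − 231.66 ≈ 193.87 mm.

194 mm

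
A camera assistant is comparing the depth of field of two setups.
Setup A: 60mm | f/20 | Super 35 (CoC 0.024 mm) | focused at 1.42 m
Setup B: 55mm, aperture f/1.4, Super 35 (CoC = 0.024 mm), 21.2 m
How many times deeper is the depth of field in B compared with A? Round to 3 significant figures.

Setup A: H = 60²/(20×0.024) + 60 ≈ 7560.0 mm; DoF = Df − Dn = 1734.53 − 1202.03 ≈ 532.50 mm.
Setup B: H = 55²/(1.4×0.024) + 55 ≈ 90084.8 mm; DoF = Df − Dn = 27708 − 17168 ≈ 10540 mm.
Ratio = 10540 / 532.50 ≈ 19.8.

19.8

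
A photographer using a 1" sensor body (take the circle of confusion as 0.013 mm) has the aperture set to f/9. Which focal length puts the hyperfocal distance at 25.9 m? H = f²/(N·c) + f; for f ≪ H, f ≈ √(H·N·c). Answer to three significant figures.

From H = f²/(N·c) + f, with f ≪ H: f ≈ √(H·N·c) = √(25900 × 9 × 0.013) = √3030.3 ≈ 55.05 mm.
Exact: f² + N·c·f − N·c·H = 0 ⇒ f = (−N·c + √((N·c)² + 4·N·c·H))/2 = (−0.117 + √12121)/2 ≈ 54.990 mm ≈ 55.0 mm.

55.0 mm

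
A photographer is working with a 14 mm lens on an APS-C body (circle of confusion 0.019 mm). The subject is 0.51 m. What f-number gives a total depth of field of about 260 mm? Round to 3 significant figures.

Write h = H − f = f²/(N·c). The thin-lens limits are Dn = s·h/(h + (s−f)) and Df = s·h/(h − (s−f)), so DoF = Df − Dn = 2·s·(s−f)·h / (h² − (s−f)²).
That is a quadratic in h: DoF·h² − 2·s·(s−f)·h − DoF·(s−f)² = 0 ⇒ h = (s−f)·(s + √(s² + DoF²)) / DoF = 496 × (510 + √(510² + 260²)) / 260 = 496 × (510 + 572.451) / 260 ≈ 2065.0 mm.
Then N = f²/(c·h) = 14² / (0.019 × 2065.0) = 196 / 39.235 ≈ 5.

f/5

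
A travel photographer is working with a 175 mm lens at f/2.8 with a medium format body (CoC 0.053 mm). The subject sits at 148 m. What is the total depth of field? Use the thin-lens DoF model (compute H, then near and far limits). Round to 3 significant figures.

Hyperfocal distance H = f²/(N·c) + f = 175²/(2.8 × 0.053) + 175 = 30625/0.1484 + 175 ≈ 206542.9 mm ≈ 206.5 m.
Near limit Dn = s·(H − f)/(H + s − 2f) = 148000 × (206542.9 − 175) / (206542.9 + 148000 − 2 × 175) = 148000 × 206367.9 / 354192.9 ≈ 86231 mm.
Far limit Df = s·(H − f)/(H − s) = 148000 × (206542.9 − 175) / (206542.9 − 148000) = 148000 × 206367.9 / 58542.9 ≈ 521710 mm.
Depth of field = Df − Dn = 521710 − 86231 ≈ 435479 mm ≈ 435 m.

435 m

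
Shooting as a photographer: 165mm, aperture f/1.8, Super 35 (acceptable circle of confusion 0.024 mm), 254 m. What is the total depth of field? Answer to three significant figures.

Hyperfocal distance H = f²/(N·c) + f = 165²/(1.8 × 0.024) + 165 = 27225/0.0432 + 165 ≈ 630373.3 mm ≈ 630.4 m.
Near limit Dn = s·(H − f)/(H + s − 2f) = 254000 × (630373.3 − 165) / (630373.3 + 254000 − 2 × 165) = 254000 × 630208.3 / 884043.3 ≈ 181069 mm.
Far limit Df = s·(H − f)/(H − s) = 254000 × (630373.3 − 165) / (630373.3 − 254000) = 254000 × 630208.3 / 376373.3 ≈ 425304 mm.
Depth of field = Df − Dn = 425304 − 181069 ≈ 244235 mm ≈ 244 m.

244 m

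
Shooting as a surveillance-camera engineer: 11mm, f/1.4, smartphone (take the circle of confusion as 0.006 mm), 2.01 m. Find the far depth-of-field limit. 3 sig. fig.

2.33 m

Hyperfocal distance H = f²/(N·c) + f = 11²/(1.4 × 0.006) + 11 = 121/0.0084 + 11 ≈ 14415.8 mm ≈ 14.42 m.
Far limit Df = s·(H − f)/(H − s) = 2010 × (14415.8 − 11) / (14415.8 − 2010) = 2010 × 14404.8 / 12405.8 ≈ 2333.9 mm ≈ 2.33 m.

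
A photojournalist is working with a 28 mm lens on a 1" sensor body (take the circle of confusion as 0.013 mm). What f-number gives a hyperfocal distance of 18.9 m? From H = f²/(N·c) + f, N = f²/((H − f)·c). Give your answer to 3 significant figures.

f/3.20

Rearrange H = f²/(N·c) + f for N: N = f² / ((H − f)·c).
N = 28² / ((18900 − 28) × 0.013) = 784 / 245.3 ≈ 3.20.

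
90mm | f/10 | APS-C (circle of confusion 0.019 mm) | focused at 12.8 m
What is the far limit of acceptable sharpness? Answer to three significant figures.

Hyperfocal distance H = f²/(N·c) + f = 90²/(10 × 0.019) + 90 = 8100/0.19 + 90 ≈ 42721.6 mm ≈ 42.72 m.
Far limit Df = s·(H − f)/(H − s) = 12800 × (42721.6 − 90) / (42721.6 − 12800) = 12800 × 42631.6 / 29921.6 ≈ 18237 mm ≈ 18.2 m.

18.2 m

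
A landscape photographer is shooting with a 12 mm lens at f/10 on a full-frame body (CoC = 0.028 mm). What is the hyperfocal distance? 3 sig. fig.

0.526 m

Hyperfocal distance H = f²/(N·c) + f = 12²/(10 × 0.028) + 12 = 144/0.28 + 12 ≈ 526.3 mm ≈ 0.526 m.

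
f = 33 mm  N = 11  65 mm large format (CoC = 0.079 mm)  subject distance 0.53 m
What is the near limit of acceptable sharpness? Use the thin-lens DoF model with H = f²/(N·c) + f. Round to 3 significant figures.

379 mm

Hyperfocal distance H = f²/(N·c) + f = 33²/(11 × 0.079) + 33 = 1089/0.869 + 33 ≈ 1286.2 mm ≈ 1.286 m.
Near limit Dn = s·(H − f)/(H + s − 2f) = 530 × (1286.2 − 33) / (1286.2 + 530 − 2 × 33) = 530 × 1253.2 / 1750.2 ≈ 379.49 mm.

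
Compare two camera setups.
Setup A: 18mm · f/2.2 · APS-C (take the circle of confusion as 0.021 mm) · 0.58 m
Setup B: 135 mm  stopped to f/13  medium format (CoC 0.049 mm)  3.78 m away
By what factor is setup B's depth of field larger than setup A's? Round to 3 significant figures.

10.5

Setup A: H = 18²/(2.2×0.021) + 18 ≈ 7031.0 mm; DoF = Df − Dn = 630.529 − 536.969 ≈ 93.560 mm.
Setup B: H = 135²/(13×0.049) + 135 ≈ 28745.7 mm; DoF = Df − Dn = 4331.88 − 3352.85 ≈ 979.03 mm.
Ratio = 979.03 / 93.560 ≈ 10.5.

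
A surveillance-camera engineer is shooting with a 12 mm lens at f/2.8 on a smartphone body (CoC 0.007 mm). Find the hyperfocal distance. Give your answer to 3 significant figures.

7.36 m

Hyperfocal distance H = f²/(N·c) + f = 12²/(2.8 × 0.007) + 12 = 144/0.0196 + 12 ≈ 7358.9 mm ≈ 7.36 m.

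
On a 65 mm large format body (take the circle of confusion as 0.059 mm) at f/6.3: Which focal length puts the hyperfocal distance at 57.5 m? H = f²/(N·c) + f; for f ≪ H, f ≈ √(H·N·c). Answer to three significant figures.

From H = f²/(N·c) + f, with f ≪ H: f ≈ √(H·N·c) = √(57500 × 6.3 × 0.059) = √21373 ≈ 146.2 mm.
The +f correction barely moves this — solving exactly, f² + N·c·f − N·c·H = 0 ⇒ f = (−N·c + √((N·c)² + 4·N·c·H))/2 = (−0.3717 + √85491)/2 ≈ 146.01 mm, so f ≈ 146 mm.

146 mm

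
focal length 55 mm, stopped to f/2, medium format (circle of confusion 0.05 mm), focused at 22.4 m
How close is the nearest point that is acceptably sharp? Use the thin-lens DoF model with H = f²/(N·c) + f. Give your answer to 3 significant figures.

12.9 m

Hyperfocal distance H = f²/(N·c) + f = 55²/(2 × 0.05) + 55 = 3025/0.1 + 55 ≈ 30305.0 mm ≈ 30.30 m.
Near limit Dn = s·(H − f)/(H + s − 2f) = 22400 × (30305.0 − 55) / (30305.0 + 22400 − 2 × 55) = 22400 × 30250.0 / 52595.0 ≈ 12883 mm ≈ 12.9 m.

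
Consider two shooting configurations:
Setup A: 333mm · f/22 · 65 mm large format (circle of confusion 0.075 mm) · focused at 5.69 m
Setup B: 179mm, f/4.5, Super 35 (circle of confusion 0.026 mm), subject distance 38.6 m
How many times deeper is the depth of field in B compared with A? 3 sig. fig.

12.1

Setup A: H = 333²/(22×0.075) + 333 ≈ 67538.5 mm; DoF = Df − Dn = 6182.84 − 5269.93 ≈ 912.91 mm.
Setup B: H = 179²/(4.5×0.026) + 179 ≈ 274033.7 mm; DoF = Df − Dn = 44899 − 33851 ≈ 11048 mm.
Ratio = 11048 / 912.91 ≈ 12.1.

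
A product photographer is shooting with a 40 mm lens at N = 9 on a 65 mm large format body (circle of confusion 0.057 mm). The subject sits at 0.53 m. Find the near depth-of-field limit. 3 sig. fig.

Hyperfocal distance H = f²/(N·c) + f = 40²/(9 × 0.057) + 40 = 1600/0.513 + 40 ≈ 3158.9 mm ≈ 3.159 m.
Near limit Dn = s·(H − f)/(H + s − 2f) = 530 × (3158.9 − 40) / (3158.9 + 530 − 2 × 40) = 530 × 3118.9 / 3608.9 ≈ 458.04 mm.

458 mm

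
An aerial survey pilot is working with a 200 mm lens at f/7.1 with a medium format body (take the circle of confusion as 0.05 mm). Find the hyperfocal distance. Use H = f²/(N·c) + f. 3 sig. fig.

Hyperfocal distance H = f²/(N·c) + f = 200²/(7.1 × 0.05) + 200 = 40000/0.355 + 200 ≈ 112876.1 mm ≈ 113 m.

113 m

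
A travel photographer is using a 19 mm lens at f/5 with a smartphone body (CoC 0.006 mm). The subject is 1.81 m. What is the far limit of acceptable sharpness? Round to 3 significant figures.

Hyperfocal distance H = f²/(N·c) + f = 19²/(5 × 0.006) + 19 = 361/0.03 + 19 ≈ 12052.3 mm ≈ 12.05 m.
Far limit Df = s·(H − f)/(H − s) = 1810 × (12052.3 − 19) / (12052.3 − 1810) = 1810 × 12033.3 / 10242.3 ≈ 2126.5 mm ≈ 2.13 m.

2.13 m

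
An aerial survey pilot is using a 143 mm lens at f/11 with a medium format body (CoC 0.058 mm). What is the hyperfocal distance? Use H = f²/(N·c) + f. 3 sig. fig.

Hyperfocal distance H = f²/(N·c) + f = 143²/(11 × 0.058) + 143 = 20449/0.638 + 143 ≈ 32194.7 mm ≈ 32.2 m.

32.2 m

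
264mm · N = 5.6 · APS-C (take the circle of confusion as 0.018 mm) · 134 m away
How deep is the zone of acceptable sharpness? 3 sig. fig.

Hyperfocal distance H = f²/(N·c) + f = 264²/(5.6 × 0.018) + 264 = 69696/0.1008 + 264 ≈ 691692.6 mm ≈ 691.7 m.
Near limit Dn = s·(H − f)/(H + s − 2f) = 134000 × (691692.6 − 264) / (691692.6 + 134000 − 2 × 264) = 134000 × 691428.6 / 825164.6 ≈ 112282 mm.
Far limit Df = s·(H − f)/(H − s) = 134000 × (691692.6 − 264) / (691692.6 − 134000) = 134000 × 691428.6 / 557692.6 ≈ 166134 mm.
Depth of field = Df − Dn = 166134 − 112282 ≈ 53852 mm ≈ 53.9 m.

53.9 m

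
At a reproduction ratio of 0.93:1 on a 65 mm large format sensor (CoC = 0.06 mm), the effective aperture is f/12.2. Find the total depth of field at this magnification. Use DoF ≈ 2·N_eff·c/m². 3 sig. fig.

1.69 mm

At magnification m, DoF ≈ 2·N_eff·c/m² = 2 × 12.2 × 0.06 / 0.93² = 1.464 / 0.8649 ≈ 1.69 mm.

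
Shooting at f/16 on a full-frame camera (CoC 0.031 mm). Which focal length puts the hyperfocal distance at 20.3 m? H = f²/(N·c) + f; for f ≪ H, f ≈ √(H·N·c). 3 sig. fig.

From H = f²/(N·c) + f, with f ≪ H: f ≈ √(H·N·c) = √(20300 × 16 × 0.031) = √10069 ≈ 100.3 mm.
The +f correction barely moves this — solving exactly, f² + N·c·f − N·c·H = 0 ⇒ f = (−N·c + √((N·c)² + 4·N·c·H))/2 = (−0.496 + √40275)/2 ≈ 100.10 mm, so f ≈ 100 mm.

100 mm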